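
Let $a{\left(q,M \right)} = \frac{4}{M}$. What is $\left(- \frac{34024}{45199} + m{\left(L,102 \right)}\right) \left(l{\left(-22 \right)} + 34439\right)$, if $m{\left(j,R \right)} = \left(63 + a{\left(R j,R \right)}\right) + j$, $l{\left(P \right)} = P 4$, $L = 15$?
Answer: $\frac{6119864099396}{2305149} \approx 2.6549 \cdot 10^{6}$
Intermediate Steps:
$l{\left(P \right)} = 4 P$
$m{\left(j,R \right)} = 63 + j + \frac{4}{R}$ ($m{\left(j,R \right)} = \left(63 + \frac{4}{R}\right) + j = 63 + j + \frac{4}{R}$)
$\left(- \frac{34024}{45199} + m{\left(L,102 \right)}\right) \left(l{\left(-22 \right)} + 34439\right) = \left(- \frac{34024}{45199} + \left(63 + 15 + \frac{4}{102}\right)\right) \left(4 \left(-22\right) + 34439\right) = \left(\left(-34024\right) \frac{1}{45199} + \left(63 + 15 + 4 \cdot \frac{1}{102}\right)\right) \left(-88 + 34439\right) = \left(- \frac{34024}{45199} + \left(63 + 15 + \frac{2}{51}\right)\right) 34351 = \left(- \frac{34024}{45199} + \frac{3980}{51}\right) 34351 = \frac{178156796}{2305149} \cdot 34351 = \frac{6119864099396}{2305149}$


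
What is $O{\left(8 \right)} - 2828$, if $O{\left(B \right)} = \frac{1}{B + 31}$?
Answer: $- \frac{110291}{39} \approx -2828.0$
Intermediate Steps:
$O{\left(B \right)} = \frac{1}{31 + B}$
$O{\left(8 \right)} - 2828 = \frac{1}{31 + 8} - 2828 = \frac{1}{39} - 2828 = - \frac{110291}{39}$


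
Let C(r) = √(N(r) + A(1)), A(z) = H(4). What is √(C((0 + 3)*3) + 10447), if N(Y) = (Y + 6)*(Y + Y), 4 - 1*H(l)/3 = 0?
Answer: √(10447 + √282) ≈ 102.29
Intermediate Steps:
H(l) = 12 (H(l) = 12 - 3*0 = 12 + 0 = 12)
A(z) = 12
N(Y) = 2*Y*(6 + Y) (N(Y) = (6 + Y)*(2*Y) = 2*Y*(6 + Y))
C(r) = √(12 + 2*r*(6 + r)) (C(r) = √(2*r*(6 + r) + 12) = √(12 + 2*r*(6 + r)))
√(C((0 + 3)*3) + 10447) = √(√2*√(6 + ((0 + 3)*3)*(6 + (0 + 3)*3)) + 10447) = √(√2*√(6 + (3*3)*(6 + 3*3)) + 10447) = √(√2*√(6 + 9*(6 + 9)) + 10447) = √(√2*√(6 + 9*15) + 10447) = √(√2*√(6 + 135) + 10447) = √(√2*√141 + 10447) = √(√282 + 10447) = √(10447 + √282)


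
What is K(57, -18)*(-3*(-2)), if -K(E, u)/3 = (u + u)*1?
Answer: 648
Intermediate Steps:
K(E, u) = -6*u (K(E, u) = -3*(u + u) = -3*2*u = -6*u)
K(57, -18)*(-3*(-2)) = (-6*(-18))*(-3*(-2)) = 108*6 = 648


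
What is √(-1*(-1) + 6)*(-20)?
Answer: -20*√7 ≈ -52.915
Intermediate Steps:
√(-1*(-1) + 6)*(-20) = √(1 + 6)*(-20) = √7*(-20) = -20*√7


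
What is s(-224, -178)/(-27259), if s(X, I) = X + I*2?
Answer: 580/27259 ≈ 0.021277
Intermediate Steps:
s(X, I) = X + 2*I
s(-224, -178)/(-27259) = (-224 + 2*(-178))/(-27259) = (-224 - 356)*(-1/27259) = -580*(-1/27259) = 580/27259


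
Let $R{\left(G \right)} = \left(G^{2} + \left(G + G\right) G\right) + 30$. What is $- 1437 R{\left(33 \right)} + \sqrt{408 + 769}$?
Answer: $-4737789 + \sqrt{1177} \approx -4.7378 \cdot 10^{6}$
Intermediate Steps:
$R{\left(G \right)} = 30 + 3 G^{2}$ ($R{\left(G \right)} = \left(G^{2} + 2 G G\right) + 30 = \left(G^{2} + 2 G^{2}\right) + 30 = 3 G^{2} + 30 = 30 + 3 G^{2}$)
$- 1437 R{\left(33 \right)} + \sqrt{408 + 769} = - 1437 \left(30 + 3 \cdot 33^{2}\right) + \sqrt{408 + 769} = - 1437 \left(30 + 3 \cdot 1089\right) + \sqrt{1177} = - 1437 \left(30 + 3267\right) + \sqrt{1177} = \left(-1437\right) 3297 + \sqrt{1177} = -4737789 + \sqrt{1177}$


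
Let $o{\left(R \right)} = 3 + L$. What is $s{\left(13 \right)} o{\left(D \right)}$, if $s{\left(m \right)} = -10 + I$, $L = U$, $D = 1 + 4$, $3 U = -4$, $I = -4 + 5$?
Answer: $-15$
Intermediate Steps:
$I = 1$
$U = - \frac{4}{3}$ ($U = \frac{1}{3} \left(-4\right) = - \frac{4}{3} \approx -1.3333$)
$D = 5$
$L = - \frac{4}{3} \approx -1.3333$
$s{\left(m \right)} = -9$ ($s{\left(m \right)} = -10 + 1 = -9$)
$o{\left(R \right)} = \frac{5}{3}$ ($o{\left(R \right)} = 3 - \frac{4}{3} = \frac{5}{3}$)
$s{\left(13 \right)} o{\left(D \right)} = \left(-9\right) \frac{5}{3} = -15$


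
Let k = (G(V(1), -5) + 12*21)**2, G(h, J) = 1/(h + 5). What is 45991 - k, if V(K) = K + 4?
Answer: -1756341/100 ≈ -17563.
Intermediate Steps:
V(K) = 4 + K
G(h, J) = 1/(5 + h)
k = 6355441/100 (k = (1/(5 + (4 + 1)) + 12*21)**2 = (1/(5 + 5) + 252)**2 = (1/10 + 252)**2 = (2521/10)**2 = 6355441/100 ≈ 63554.)
45991 - k = 45991 - 1*6355441/100 = 45991 - 6355441/100 = -1756341/100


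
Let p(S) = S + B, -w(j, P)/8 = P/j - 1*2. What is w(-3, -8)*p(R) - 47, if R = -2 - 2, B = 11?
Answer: -253/3 ≈ -84.333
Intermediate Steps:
w(j, P) = 16 - 8*P/j (w(j, P) = -8*(P/j - 1*2) = -8*(P/j - 2) = -8*(-2 + P/j) = 16 - 8*P/j)
R = -4
p(S) = 11 + S (p(S) = S + 11 = 11 + S)
w(-3, -8)*p(R) - 47 = (16 - 8*(-8)/(-3))*(11 - 4) - 47 = (16 - 8*(-8)*(-⅓))*7 - 47 = (16 - 64/3)*7 - 47 = -16/3*7 - 47 = -112/3 - 47 = -253/3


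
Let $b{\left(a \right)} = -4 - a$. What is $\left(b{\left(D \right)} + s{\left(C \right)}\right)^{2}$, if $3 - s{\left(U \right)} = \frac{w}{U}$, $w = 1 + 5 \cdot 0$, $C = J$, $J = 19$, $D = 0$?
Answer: $\frac{400}{361} \approx 1.108$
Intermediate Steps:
$C = 19$
$w = 1$ ($w = 1 + 0 = 1$)
$s{\left(U \right)} = 3 - \frac{1}{U}$ ($s{\left(U \right)} = 3 - 1 \frac{1}{U} = 3 - \frac{1}{U}$)
$\left(b{\left(D \right)} + s{\left(C \right)}\right)^{2} = \left(\left(-4 - 0\right) + \left(3 - \frac{1}{19}\right)\right)^{2} = \left(\left(-4 + 0\right) + \left(3 - \frac{1}{19}\right)\right)^{2} = \left(-4 + \left(3 - \frac{1}{19}\right)\right)^{2} = \left(-4 + \frac{56}{19}\right)^{2} = \left(- \frac{20}{19}\right)^{2} = \frac{400}{361}$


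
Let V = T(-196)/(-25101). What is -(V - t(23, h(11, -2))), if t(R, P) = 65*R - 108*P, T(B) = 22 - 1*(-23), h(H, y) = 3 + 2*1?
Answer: 2663500/2789 ≈ 955.00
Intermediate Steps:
h(H, y) = 5 (h(H, y) = 3 + 2 = 5)
T(B) = 45 (T(B) = 22 + 23 = 45)
t(R, P) = -108*P + 65*R
V = -5/2789 (V = 45/(-25101) = 45*(-1/25101) = -5/2789 ≈ -0.0017928)
-(V - t(23, h(11, -2))) = -(-5/2789 - (-108*5 + 65*23)) = -(-5/2789 - (-540 + 1495)) = -(-5/2789 - 1*955) = -(-5/2789 - 955) = -1*(-2663500/2789) = 2663500/2789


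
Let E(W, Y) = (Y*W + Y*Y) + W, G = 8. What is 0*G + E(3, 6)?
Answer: 57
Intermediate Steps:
E(W, Y) = W + Y² + W*Y (E(W, Y) = (W*Y + Y²) + W = (Y² + W*Y) + W = W + Y² + W*Y)
0*G + E(3, 6) = 0*8 + (3 + 6² + 3*6) = 0 + (3 + 36 + 18) = 0 + 57 = 57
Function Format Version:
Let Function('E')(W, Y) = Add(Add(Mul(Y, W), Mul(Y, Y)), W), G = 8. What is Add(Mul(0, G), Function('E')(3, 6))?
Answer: 57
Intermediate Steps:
Function('E')(W, Y) = Add(W, Pow(Y, 2), Mul(W, Y)) (Function('E')(W, Y) = Add(Add(Mul(W, Y), Pow(Y, 2)), W) = Add(Add(Pow(Y, 2), Mul(W, Y)), W) = Add(W, Pow(Y, 2), Mul(W, Y)))
Add(Mul(0, G), Function('E')(3, 6)) = Add(Mul(0, 8), Add(3, Pow(6, 2), Mul(3, 6))) = Add(0, Add(3, 36, 18)) = Add(0, 57) = 57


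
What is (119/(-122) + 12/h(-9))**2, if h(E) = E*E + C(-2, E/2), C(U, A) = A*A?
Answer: 199176769/271260900 ≈ 0.73426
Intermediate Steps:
C(U, A) = A**2
h(E) = 5*E**2/4 (h(E) = E*E + (E/2)**2 = E**2 + (E*(1/2))**2 = E**2 + (E/2)**2 = E**2 + E**2/4 = 5*E**2/4)
(119/(-122) + 12/h(-9))**2 = (119/(-122) + 12/(((5/4)*(-9)**2)))**2 = (119*(-1/122) + 12/(((5/4)*81)))**2 = (-119/122 + 12/(405/4))**2 = (-119/122 + 12*(4/405))**2 = (-119/122 + 16/135)**2 = (-14113/16470)**2 = 199176769/271260900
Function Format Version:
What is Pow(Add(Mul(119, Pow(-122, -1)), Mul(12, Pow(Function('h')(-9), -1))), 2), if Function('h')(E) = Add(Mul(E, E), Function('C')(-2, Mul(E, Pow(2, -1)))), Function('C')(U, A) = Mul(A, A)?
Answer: Rational(199176769, 271260900) ≈ 0.73426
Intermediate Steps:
Function('C')(U, A) = Pow(A, 2)
Function('h')(E) = Mul(Rational(5, 4), Pow(E, 2)) (Function('h')(E) = Add(Mul(E, E), Pow(Mul(E, Pow(2, -1)), 2)) = Add(Pow(E, 2), Pow(Mul(E, Rational(1, 2)), 2)) = Add(Pow(E, 2), Pow(Mul(Rational(1, 2), E), 2)) = Add(Pow(E, 2), Mul(Rational(1, 4), Pow(E, 2))) = Mul(Rational(5, 4), Pow(E, 2)))
Pow(Add(Mul(119, Pow(-122, -1)), Mul(12, Pow(Function('h')(-9), -1))), 2) = Pow(Add(Mul(119, Pow(-122, -1)), Mul(12, Pow(Mul(Rational(5, 4), Pow(-9, 2)), -1))), 2) = Pow(Add(Mul(119, Rational(-1, 122)), Mul(12, Pow(Mul(Rational(5, 4), 81), -1))), 2) = Pow(Add(Rational(-119, 122), Mul(12, Pow(Rational(405, 4), -1))), 2) = Pow(Add(Rational(-119, 122), Mul(12, Rational(4, 405))), 2) = Pow(Add(Rational(-119, 122), Rational(16, 135)), 2) = Pow(Rational(-14113, 16470), 2) = Rational(199176769, 271260900)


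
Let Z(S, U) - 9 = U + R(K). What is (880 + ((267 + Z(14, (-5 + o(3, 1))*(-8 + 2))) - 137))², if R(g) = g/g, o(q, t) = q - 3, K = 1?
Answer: 1102500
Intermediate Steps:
o(q, t) = -3 + q
R(g) = 1
Z(S, U) = 10 + U (Z(S, U) = 9 + (U + 1) = 9 + (1 + U) = 10 + U)
(880 + ((267 + Z(14, (-5 + o(3, 1))*(-8 + 2))) - 137))² = (880 + ((267 + (10 + (-5 + (-3 + 3))*(-8 + 2))) - 137))² = (880 + ((267 + (10 + (-5 + 0)*(-6))) - 137))² = (880 + ((267 + (10 - 5*(-6))) - 137))² = (880 + ((267 + (10 + 30)) - 137))² = (880 + ((267 + 40) - 137))² = (880 + (307 - 137))² = (880 + 170)² = 1050² = 1102500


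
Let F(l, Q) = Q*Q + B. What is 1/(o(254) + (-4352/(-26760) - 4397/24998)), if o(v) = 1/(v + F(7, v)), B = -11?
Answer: -5415038137290/71737544917 ≈ -75.484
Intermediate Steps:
F(l, Q) = -11 + Q**2 (F(l, Q) = Q*Q - 11 = Q**2 - 11 = -11 + Q**2)
o(v) = 1/(-11 + v + v**2) (o(v) = 1/(v + (-11 + v**2)) = 1/(-11 + v + v**2))
1/(o(254) + (-4352/(-26760) - 4397/24998)) = 1/(1/(-11 + 254 + 254**2) + (-4352/(-26760) - 4397/24998)) = 1/(1/(-11 + 254 + 64516) + (-4352*(-1/26760) - 4397*1/24998)) = 1/(1/64759 + (544/3345 - 4397/24998)) = 1/(1/64759 - 1109053/83618310) = 1/(-71737544917/5415038137290) = -5415038137290/71737544917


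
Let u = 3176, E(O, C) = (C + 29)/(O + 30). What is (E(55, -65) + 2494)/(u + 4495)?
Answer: 211954/652035 ≈ 0.32507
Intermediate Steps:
E(O, C) = (29 + C)/(30 + O)
(E(55, -65) + 2494)/(u + 4495) = ((29 - 65)/(30 + 55) + 2494)/(3176 + 4495) = (-36/85 + 2494)/7671 = ((1/85)*(-36) + 2494)*(1/7671) = (-36/85 + 2494)*(1/7671) = (211954/85)*(1/7671) = 211954/652035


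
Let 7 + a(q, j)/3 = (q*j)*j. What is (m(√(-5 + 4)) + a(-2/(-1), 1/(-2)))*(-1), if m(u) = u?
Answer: 39/2 - I ≈ 19.5 - 1.0*I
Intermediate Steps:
a(q, j) = -21 + 3*q*j² (a(q, j) = -21 + 3*((q*j)*j) = -21 + 3*((j*q)*j) = -21 + 3*(q*j²) = -21 + 3*q*j²)
(m(√(-5 + 4)) + a(-2/(-1), 1/(-2)))*(-1) = (√(-5 + 4) + (-21 + 3*(-2/(-1))*(1/(-2))²))*(-1) = (√(-1) + (-21 + 3*(-2*(-1))*(-½)²))*(-1) = (I + (-21 + 3*2*(¼)))*(-1) = (I + (-21 + 3/2))*(-1) = (I - 39/2)*(-1) = (-39/2 + I)*(-1) = 39/2 - I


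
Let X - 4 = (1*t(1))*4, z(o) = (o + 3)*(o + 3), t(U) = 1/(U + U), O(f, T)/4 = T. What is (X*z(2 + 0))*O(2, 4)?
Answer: 2400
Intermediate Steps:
O(f, T) = 4*T
t(U) = 1/(2*U)
z(o) = (3 + o)² (z(o) = (3 + o)*(3 + o) = (3 + o)²)
X = 6 (X = 4 + (1*((½)/1))*4 = 4 + (1*((½)*1))*4 = 4 + (1*(½))*4 = 4 + (½)*4 = 4 + 2 = 6)
(X*z(2 + 0))*O(2, 4) = (6*(3 + (2 + 0))²)*(4*4) = (6*(3 + 2)²)*16 = (6*5²)*16 = (6*25)*16 = 150*16 = 2400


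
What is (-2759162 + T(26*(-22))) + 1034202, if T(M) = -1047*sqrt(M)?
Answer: -1724960 - 2094*I*sqrt(143) ≈ -1.725e+6 - 25041.0*I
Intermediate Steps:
(-2759162 + T(26*(-22))) + 1034202 = (-2759162 - 1047*2*I*sqrt(143)) + 1034202 = (-2759162 - 2094*I*sqrt(143)) + 1034202 = -1724960 - 2094*I*sqrt(143)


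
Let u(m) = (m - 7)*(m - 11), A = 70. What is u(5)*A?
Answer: 840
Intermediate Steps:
u(m) = (-11 + m)*(-7 + m) (u(m) = (-7 + m)*(-11 + m) = (-11 + m)*(-7 + m))
u(5)*A = (77 + 5**2 - 18*5)*70 = (77 + 25 - 90)*70 = 12*70 = 840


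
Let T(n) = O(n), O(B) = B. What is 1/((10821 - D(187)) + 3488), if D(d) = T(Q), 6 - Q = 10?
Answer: 1/14313 ≈ 6.9867e-5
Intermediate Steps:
Q = -4 (Q = 6 - 1*10 = 6 - 10 = -4)
T(n) = n
D(d) = -4
1/((10821 - D(187)) + 3488) = 1/((10821 - 1*(-4)) + 3488) = 1/((10821 + 4) + 3488) = 1/(10825 + 3488) = 1/14313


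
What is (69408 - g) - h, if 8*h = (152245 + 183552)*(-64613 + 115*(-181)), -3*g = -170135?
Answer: 21514925765/6 ≈ 3.5858e+9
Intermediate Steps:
g = 170135/3 (g = -1/3*(-170135) = 170135/3 ≈ 56712.)
h = -7171616529/2 (h = ((152245 + 183552)*(-64613 + 115*(-181)))/8 = (335797*(-64613 - 20815))/8 = (335797*(-85428))/8 = (1/8)*(-28686466116) = -7171616529/2 ≈ -3.5858e+9)
(69408 - g) - h = (69408 - 1*170135/3) - 1*(-7171616529/2) = (69408 - 170135/3) + 7171616529/2 = 38089/3 + 7171616529/2 = 21514925765/6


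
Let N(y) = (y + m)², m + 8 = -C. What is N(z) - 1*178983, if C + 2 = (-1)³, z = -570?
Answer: 151642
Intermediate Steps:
C = -3 (C = -2 + (-1)³ = -2 - 1 = -3)
m = -5 (m = -8 - 1*(-3) = -8 + 3 = -5)
N(y) = (-5 + y)² (N(y) = (y - 5)² = (-5 + y)²)
N(z) - 1*178983 = (-5 - 570)² - 1*178983 = (-575)² - 178983 = 330625 - 178983 = 151642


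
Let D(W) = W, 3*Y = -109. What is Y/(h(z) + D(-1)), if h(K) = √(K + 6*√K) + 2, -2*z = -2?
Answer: 109/18 - 109*√7/18 ≈ -9.9659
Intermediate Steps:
Y = -109/3 (Y = (⅓)*(-109) = -109/3 ≈ -36.333)
z = 1 (z = -½*(-2) = 1)
h(K) = 2 + √(K + 6*√K)
Y/(h(z) + D(-1)) = -109/(3*((2 + √(1 + 6*√1)) - 1)) = -109/(3*((2 + √(1 + 6*1)) - 1)) = -109/(3*((2 + √(1 + 6)) - 1)) = -109/(3*((2 + √7) - 1)) = -109/(3*(1 + √7))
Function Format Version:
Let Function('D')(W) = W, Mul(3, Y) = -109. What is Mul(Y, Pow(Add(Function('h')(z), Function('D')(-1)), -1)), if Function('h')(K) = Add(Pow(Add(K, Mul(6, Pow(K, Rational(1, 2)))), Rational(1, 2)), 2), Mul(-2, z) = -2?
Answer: Add(Rational(109, 18), Mul(Rational(-109, 18), Pow(7, Rational(1, 2)))) ≈ -9.9659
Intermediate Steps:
Y = Rational(-109, 3) (Y = Mul(Rational(1, 3), -109) = Rational(-109, 3) ≈ -36.333)
z = 1 (z = Mul(Rational(-1, 2), -2) = 1)
Function('h')(K) = Add(2, Pow(Add(K, Mul(6, Pow(K, Rational(1, 2)))), Rational(1, 2)))
Mul(Y, Pow(Add(Function('h')(z), Function('D')(-1)), -1)) = Mul(Rational(-109, 3), Pow(Add(Add(2, Pow(Add(1, Mul(6, Pow(1, Rational(1, 2)))), Rational(1, 2))), -1), -1)) = Mul(Rational(-109, 3), Pow(Add(Add(2, Pow(Add(1, Mul(6, 1)), Rational(1, 2))), -1), -1)) = Mul(Rational(-109, 3), Pow(Add(Add(2, Pow(Add(1, 6), Rational(1, 2))), -1), -1)) = Mul(Rational(-109, 3), Pow(Add(Add(2, Pow(7, Rational(1, 2))), -1), -1)) = Mul(Rational(-109, 3), Pow(Add(1, Pow(7, Rational(1, 2))), -1))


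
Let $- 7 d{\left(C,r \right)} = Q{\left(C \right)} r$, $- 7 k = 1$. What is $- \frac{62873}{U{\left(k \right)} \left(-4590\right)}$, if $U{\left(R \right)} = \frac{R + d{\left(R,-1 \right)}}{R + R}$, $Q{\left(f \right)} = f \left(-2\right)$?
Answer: $\frac{440111}{11475} \approx 38.354$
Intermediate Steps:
$Q{\left(f \right)} = - 2 f$
$k = - \frac{1}{7}$ ($k = \left(- \frac{1}{7}\right) 1 = - \frac{1}{7} \approx -0.14286$)
$d{\left(C,r \right)} = \frac{2 C r}{7}$ ($d{\left(C,r \right)} = - \frac{- 2 C r}{7} = - \frac{\left(-2\right) C r}{7} = \frac{2 C r}{7}$)
$U{\left(R \right)} = \frac{5}{14}$ ($U{\left(R \right)} = \frac{R + \frac{2}{7} R \left(-1\right)}{R + R} = \frac{R - \frac{2 R}{7}}{2 R} = \frac{5 R}{7} \frac{1}{2 R} = \frac{5}{14}$)
$- \frac{62873}{U{\left(k \right)} \left(-4590\right)} = - \frac{62873}{\frac{5}{14} \left(-4590\right)} = - \frac{62873}{- \frac{11475}{7}} = \left(-62873\right) \left(- \frac{7}{11475}\right) = \frac{440111}{11475}$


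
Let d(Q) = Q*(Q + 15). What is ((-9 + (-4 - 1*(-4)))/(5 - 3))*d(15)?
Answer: -2025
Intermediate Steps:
d(Q) = Q*(15 + Q)
((-9 + (-4 - 1*(-4)))/(5 - 3))*d(15) = ((-9 + (-4 - 1*(-4)))/(5 - 3))*(15*(15 + 15)) = ((-9 + (-4 + 4))/2)*(15*30) = ((-9 + 0)*(½))*450 = -9*½*450 = -9/2*450 = -2025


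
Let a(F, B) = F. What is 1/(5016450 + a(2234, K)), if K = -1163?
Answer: 1/5018684 ≈ 1.9926e-7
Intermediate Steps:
1/(5016450 + a(2234, K)) = 1/(5016450 + 2234) = 1/5018684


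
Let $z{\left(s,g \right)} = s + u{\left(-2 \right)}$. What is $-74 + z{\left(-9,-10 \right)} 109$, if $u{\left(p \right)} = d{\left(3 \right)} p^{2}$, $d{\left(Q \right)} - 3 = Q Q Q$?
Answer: $12025$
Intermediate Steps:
$d{\left(Q \right)} = 3 + Q^{3}$ ($d{\left(Q \right)} = 3 + Q Q Q = 3 + Q^{2} Q = 3 + Q^{3}$)
$u{\left(p \right)} = 30 p^{2}$ ($u{\left(p \right)} = \left(3 + 3^{3}\right) p^{2} = \left(3 + 27\right) p^{2} = 30 p^{2}$)
$z{\left(s,g \right)} = 120 + s$ ($z{\left(s,g \right)} = s + 30 \left(-2\right)^{2} = s + 30 \cdot 4 = s + 120 = 120 + s$)
$-74 + z{\left(-9,-10 \right)} 109 = -74 + \left(120 - 9\right) 109 = -74 + 111 \cdot 109 = -74 + 12099 = 12025$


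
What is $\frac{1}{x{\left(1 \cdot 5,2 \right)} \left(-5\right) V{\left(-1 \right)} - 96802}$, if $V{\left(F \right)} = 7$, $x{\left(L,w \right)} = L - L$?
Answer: $- \frac{1}{96802} \approx -1.033 \cdot 10^{-5}$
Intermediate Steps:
$x{\left(L,w \right)} = 0$
$\frac{1}{x{\left(1 \cdot 5,2 \right)} \left(-5\right) V{\left(-1 \right)} - 96802} = \frac{1}{0 \left(-5\right) 7 - 96802} = \frac{1}{0 \cdot 7 - 96802} = \frac{1}{0 - 96802} = \frac{1}{-96802} = - \frac{1}{96802}$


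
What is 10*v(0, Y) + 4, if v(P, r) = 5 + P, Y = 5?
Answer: 54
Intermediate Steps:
10*v(0, Y) + 4 = 10*(5 + 0) + 4 = 10*5 + 4 = 50 + 4 = 54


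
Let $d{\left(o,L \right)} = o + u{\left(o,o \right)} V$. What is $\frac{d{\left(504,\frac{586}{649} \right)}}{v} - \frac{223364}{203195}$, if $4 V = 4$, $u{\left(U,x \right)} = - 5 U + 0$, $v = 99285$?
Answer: $- \frac{1505755724}{1344947705} \approx -1.1196$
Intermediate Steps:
$u{\left(U,x \right)} = - 5 U$
$V = 1$ ($V = \frac{1}{4} \cdot 4 = 1$)
$d{\left(o,L \right)} = - 4 o$ ($d{\left(o,L \right)} = o + - 5 o 1 = o - 5 o = - 4 o$)
$\frac{d{\left(504,\frac{586}{649} \right)}}{v} - \frac{223364}{203195} = \frac{\left(-4\right) 504}{99285} - \frac{223364}{203195} = \left(-2016\right) \frac{1}{99285} - \frac{223364}{203195} = - \frac{672}{33095} - \frac{223364}{203195} = - \frac{1505755724}{1344947705}$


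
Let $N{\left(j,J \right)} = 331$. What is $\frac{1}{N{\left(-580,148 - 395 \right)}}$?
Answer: $\frac{1}{331} \approx 0.0030211$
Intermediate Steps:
$\frac{1}{N{\left(-580,148 - 395 \right)}} = \frac{1}{331}$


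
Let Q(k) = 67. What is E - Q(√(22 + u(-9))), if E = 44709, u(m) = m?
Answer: 44642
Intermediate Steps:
E - Q(√(22 + u(-9))) = 44709 - 1*67 = 44709 - 67 = 44642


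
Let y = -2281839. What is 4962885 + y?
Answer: 2681046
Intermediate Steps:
4962885 + y = 4962885 - 2281839 = 2681046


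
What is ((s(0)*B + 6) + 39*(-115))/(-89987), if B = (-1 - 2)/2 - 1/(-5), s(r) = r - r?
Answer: 4479/89987 ≈ 0.049774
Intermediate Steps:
s(r) = 0
B = -13/10 (B = -3*1/2 - 1*(-1/5) = -3/2 + 1/5 = -13/10 ≈ -1.3000)
((s(0)*B + 6) + 39*(-115))/(-89987) = ((0*(-13/10) + 6) + 39*(-115))/(-89987) = ((0 + 6) - 4485)*(-1/89987) = (6 - 4485)*(-1/89987) = -4479*(-1/89987) = 4479/89987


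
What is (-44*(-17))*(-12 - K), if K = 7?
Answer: -14212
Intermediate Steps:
(-44*(-17))*(-12 - K) = (-44*(-17))*(-12 - 1*7) = 748*(-12 - 7) = 748*(-19) = -14212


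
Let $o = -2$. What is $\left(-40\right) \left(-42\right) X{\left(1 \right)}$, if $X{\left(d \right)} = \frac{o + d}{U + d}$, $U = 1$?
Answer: $-840$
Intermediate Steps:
$X{\left(d \right)} = \frac{-2 + d}{1 + d}$
$\left(-40\right) \left(-42\right) X{\left(1 \right)} = \left(-40\right) \left(-42\right) \frac{-2 + 1}{1 + 1} = 1680 \cdot \frac{1}{2} \left(-1\right) = 1680 \left(- \frac{1}{2}\right) = -840$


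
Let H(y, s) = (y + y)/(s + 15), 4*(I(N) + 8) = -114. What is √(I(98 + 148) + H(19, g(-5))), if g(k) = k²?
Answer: 3*I*√395/10 ≈ 5.9624*I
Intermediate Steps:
I(N) = -73/2 (I(N) = -8 + (¼)*(-114) = -8 - 57/2 = -73/2)
H(y, s) = 2*y/(15 + s) (H(y, s) = (2*y)/(15 + s) = 2*y/(15 + s))
√(I(98 + 148) + H(19, g(-5))) = √(-73/2 + 2*19/(15 + (-5)²)) = √(-73/2 + 2*19/(15 + 25)) = √(-73/2 + 2*19/40) = √(-73/2 + 2*19*(1/40)) = √(-73/2 + 19/20) = √(-711/20) = 3*I*√395/10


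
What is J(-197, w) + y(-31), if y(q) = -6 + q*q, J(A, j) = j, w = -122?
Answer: 833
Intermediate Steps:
y(q) = -6 + q**2
J(-197, w) + y(-31) = -122 + (-6 + (-31)**2) = -122 + (-6 + 961) = -122 + 955 = 833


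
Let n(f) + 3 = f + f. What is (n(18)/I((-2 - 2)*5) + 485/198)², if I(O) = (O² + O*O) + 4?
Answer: 4366434241/703947024 ≈ 6.2028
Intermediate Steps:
n(f) = -3 + 2*f (n(f) = -3 + (f + f) = -3 + 2*f)
I(O) = 4 + 2*O² (I(O) = (O² + O²) + 4 = 2*O² + 4 = 4 + 2*O²)
(n(18)/I((-2 - 2)*5) + 485/198)² = ((-3 + 2*18)/(4 + 2*((-2 - 2)*5)²) + 485/198)² = ((-3 + 36)/(4 + 2*(-4*5)²) + 485*(1/198))² = (33/(4 + 2*(-20)²) + 485/198)² = (33/(4 + 2*400) + 485/198)² = (33/(4 + 800) + 485/198)² = (33/804 + 485/198)² = (33*(1/804) + 485/198)² = (11/268 + 485/198)² = (66079/26532)² = 4366434241/703947024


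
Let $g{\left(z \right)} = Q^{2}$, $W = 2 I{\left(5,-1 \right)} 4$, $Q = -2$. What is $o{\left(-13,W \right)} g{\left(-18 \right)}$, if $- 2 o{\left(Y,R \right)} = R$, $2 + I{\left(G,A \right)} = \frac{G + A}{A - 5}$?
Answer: $\frac{128}{3} \approx 42.667$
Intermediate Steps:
$I{\left(G,A \right)} = -2 + \frac{A + G}{-5 + A}$ ($I{\left(G,A \right)} = -2 + \frac{G + A}{A - 5} = -2 + \frac{A + G}{-5 + A}$)
$W = - \frac{64}{3}$ ($W = 2 \frac{10 + 5 - -1}{-5 - 1} \cdot 4 = 2 \frac{10 + 5 + 1}{-6} \cdot 4 = 2 \left(\left(- \frac{1}{6}\right) 16\right) 4 = 2 \left(- \frac{8}{3}\right) 4 = \left(- \frac{16}{3}\right) 4 = - \frac{64}{3} \approx -21.333$)
$o{\left(Y,R \right)} = - \frac{R}{2}$
$g{\left(z \right)} = 4$ ($g{\left(z \right)} = \left(-2\right)^{2} = 4$)
$o{\left(-13,W \right)} g{\left(-18 \right)} = \left(- \frac{1}{2}\right) \left(- \frac{64}{3}\right) 4 = \frac{32}{3} \cdot 4 = \frac{128}{3}$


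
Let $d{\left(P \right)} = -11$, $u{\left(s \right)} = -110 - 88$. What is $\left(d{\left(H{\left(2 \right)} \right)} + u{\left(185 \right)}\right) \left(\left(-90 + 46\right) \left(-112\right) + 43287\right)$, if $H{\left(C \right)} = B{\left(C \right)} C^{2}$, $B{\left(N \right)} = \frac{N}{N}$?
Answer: $-10076935$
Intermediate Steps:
$B{\left(N \right)} = 1$
$u{\left(s \right)} = -198$
$H{\left(C \right)} = C^{2}$ ($H{\left(C \right)} = 1 C^{2} = C^{2}$)
$\left(d{\left(H{\left(2 \right)} \right)} + u{\left(185 \right)}\right) \left(\left(-90 + 46\right) \left(-112\right) + 43287\right) = \left(-11 - 198\right) \left(\left(-90 + 46\right) \left(-112\right) + 43287\right) = - 209 \left(\left(-44\right) \left(-112\right) + 43287\right) = - 209 \left(4928 + 43287\right) = \left(-209\right) 48215 = -10076935$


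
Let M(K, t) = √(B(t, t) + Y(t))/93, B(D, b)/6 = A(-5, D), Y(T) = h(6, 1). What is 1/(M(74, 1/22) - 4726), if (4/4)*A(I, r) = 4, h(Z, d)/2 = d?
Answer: -20437587/96588036149 - 93*√26/193176072298 ≈ -0.00021160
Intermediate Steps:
h(Z, d) = 2*d
A(I, r) = 4
Y(T) = 2 (Y(T) = 2*1 = 2)
B(D, b) = 24 (B(D, b) = 6*4 = 24)
M(K, t) = √26/93 (M(K, t) = √(24 + 2)/93 = √26*(1/93) = √26/93)
1/(M(74, 1/22) - 4726) = 1/(√26/93 - 4726) = 1/(-4726 + √26/93)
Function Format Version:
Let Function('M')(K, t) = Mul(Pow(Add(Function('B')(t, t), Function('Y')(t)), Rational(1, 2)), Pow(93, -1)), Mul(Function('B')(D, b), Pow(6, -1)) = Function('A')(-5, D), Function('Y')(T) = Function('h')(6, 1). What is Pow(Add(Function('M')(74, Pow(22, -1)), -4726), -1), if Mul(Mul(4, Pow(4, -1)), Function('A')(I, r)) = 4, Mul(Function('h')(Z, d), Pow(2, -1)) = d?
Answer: Add(Rational(-20437587, 96588036149), Mul(Rational(-93, 193176072298), Pow(26, Rational(1, 2)))) ≈ -0.00021160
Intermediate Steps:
Function('h')(Z, d) = Mul(2, d)
Function('A')(I, r) = 4
Function('Y')(T) = 2 (Function('Y')(T) = Mul(2, 1) = 2)
Function('B')(D, b) = 24 (Function('B')(D, b) = Mul(6, 4) = 24)
Function('M')(K, t) = Mul(Rational(1, 93), Pow(26, Rational(1, 2))) (Function('M')(K, t) = Mul(Pow(Add(24, 2), Rational(1, 2)), Pow(93, -1)) = Mul(Pow(26, Rational(1, 2)), Rational(1, 93)) = Mul(Rational(1, 93), Pow(26, Rational(1, 2))))
Pow(Add(Function('M')(74, Pow(22, -1)), -4726), -1) = Pow(Add(Mul(Rational(1, 93), Pow(26, Rational(1, 2))), -4726), -1) = Pow(Add(-4726, Mul(Rational(1, 93), Pow(26, Rational(1, 2)))), -1)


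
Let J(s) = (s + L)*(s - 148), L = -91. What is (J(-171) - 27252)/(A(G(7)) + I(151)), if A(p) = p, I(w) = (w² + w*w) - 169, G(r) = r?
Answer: 28163/22720 ≈ 1.2396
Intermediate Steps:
I(w) = -169 + 2*w² (I(w) = (w² + w²) - 169 = 2*w² - 169 = -169 + 2*w²)
J(s) = (-148 + s)*(-91 + s) (J(s) = (s - 91)*(s - 148) = (-91 + s)*(-148 + s) = (-148 + s)*(-91 + s))
(J(-171) - 27252)/(A(G(7)) + I(151)) = ((13468 + (-171)² - 239*(-171)) - 27252)/(7 + (-169 + 2*151²)) = ((13468 + 29241 + 40869) - 27252)/(7 + (-169 + 2*22801)) = (83578 - 27252)/(7 + (-169 + 45602)) = 56326/(7 + 45433) = 56326/45440 = 56326*(1/45440) = 28163/22720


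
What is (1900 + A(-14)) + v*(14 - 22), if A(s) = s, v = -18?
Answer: 2030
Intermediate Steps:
(1900 + A(-14)) + v*(14 - 22) = (1900 - 14) - 18*(14 - 22) = 1886 - 18*(-8) = 1886 + 144 = 2030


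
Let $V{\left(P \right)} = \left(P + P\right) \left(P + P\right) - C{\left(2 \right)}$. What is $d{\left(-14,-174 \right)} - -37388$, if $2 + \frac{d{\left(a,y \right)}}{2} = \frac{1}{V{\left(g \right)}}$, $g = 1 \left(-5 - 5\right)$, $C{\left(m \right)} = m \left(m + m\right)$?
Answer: $\frac{7327265}{196} \approx 37384.0$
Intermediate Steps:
$C{\left(m \right)} = 2 m^{2}$ ($C{\left(m \right)} = m 2 m = 2 m^{2}$)
$g = -10$ ($g = 1 \left(-10\right) = -10$)
$V{\left(P \right)} = -8 + 4 P^{2}$ ($V{\left(P \right)} = \left(P + P\right) \left(P + P\right) - 2 \cdot 2^{2} = 2 P 2 P - 2 \cdot 4 = 4 P^{2} - 8 = -8 + 4 P^{2}$)
$d{\left(a,y \right)} = - \frac{783}{196}$ ($d{\left(a,y \right)} = -4 + \frac{2}{-8 + 4 \left(-10\right)^{2}} = -4 + \frac{2}{-8 + 4 \cdot 100} = -4 + \frac{2}{-8 + 400} = -4 + \frac{2}{392} = -4 + 2 \cdot \frac{1}{392} = -4 + \frac{1}{196} = - \frac{783}{196}$)
$d{\left(-14,-174 \right)} - -37388 = - \frac{783}{196} - -37388 = - \frac{783}{196} + 37388 = \frac{7327265}{196}$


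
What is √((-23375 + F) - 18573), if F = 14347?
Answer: I*√27601 ≈ 166.14*I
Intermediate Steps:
√((-23375 + F) - 18573) = √((-23375 + 14347) - 18573) = √(-9028 - 18573) = √(-27601) = I*√27601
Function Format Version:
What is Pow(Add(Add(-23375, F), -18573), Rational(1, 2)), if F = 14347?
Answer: Mul(I, Pow(27601, Rational(1, 2))) ≈ Mul(166.14, I)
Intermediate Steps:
Pow(Add(Add(-23375, F), -18573), Rational(1, 2)) = Pow(Add(Add(-23375, 14347), -18573), Rational(1, 2)) = Pow(Add(-9028, -18573), Rational(1, 2)) = Pow(-27601, Rational(1, 2)) = Mul(I, Pow(27601, Rational(1, 2)))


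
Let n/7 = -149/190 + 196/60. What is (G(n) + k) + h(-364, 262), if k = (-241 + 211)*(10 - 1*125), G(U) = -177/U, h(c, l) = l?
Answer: 7333294/1981 ≈ 3701.8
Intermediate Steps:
n = 1981/114 (n = 7*(-149/190 + 196/60) = 7*(-149*1/190 + 196*(1/60)) = 7*(-149/190 + 49/15) = 7*(283/114) = 1981/114 ≈ 17.377)
k = 3450 (k = -30*(10 - 125) = -30*(-115) = 3450)
(G(n) + k) + h(-364, 262) = (-177/1981/114 + 3450) + 262 = (-177*114/1981 + 3450) + 262 = (-20178/1981 + 3450) + 262 = 6814272/1981 + 262 = 7333294/1981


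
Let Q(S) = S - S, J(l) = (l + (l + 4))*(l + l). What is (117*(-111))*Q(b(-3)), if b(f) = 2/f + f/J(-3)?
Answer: 0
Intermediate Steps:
J(l) = 2*l*(4 + 2*l) (J(l) = (l + (4 + l))*(2*l) = (4 + 2*l)*(2*l) = 2*l*(4 + 2*l))
b(f) = 2/f + f/12 (b(f) = 2/f + f/((4*(-3)*(2 - 3))) = 2/f + f/((4*(-3)*(-1))) = 2/f + f/12)
Q(S) = 0
(117*(-111))*Q(b(-3)) = (117*(-111))*0 = -12987*0 = 0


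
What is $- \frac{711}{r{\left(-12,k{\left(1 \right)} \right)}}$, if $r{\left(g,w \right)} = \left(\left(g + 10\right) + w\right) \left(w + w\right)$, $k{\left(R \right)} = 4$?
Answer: $- \frac{711}{16} \approx -44.438$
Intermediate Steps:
$r{\left(g,w \right)} = 2 w \left(10 + g + w\right)$ ($r{\left(g,w \right)} = \left(\left(10 + g\right) + w\right) 2 w = \left(10 + g + w\right) 2 w = 2 w \left(10 + g + w\right)$)
$- \frac{711}{r{\left(-12,k{\left(1 \right)} \right)}} = - \frac{711}{2 \cdot 4 \left(10 - 12 + 4\right)} = - \frac{711}{2 \cdot 4 \cdot 2} = - \frac{711}{16}$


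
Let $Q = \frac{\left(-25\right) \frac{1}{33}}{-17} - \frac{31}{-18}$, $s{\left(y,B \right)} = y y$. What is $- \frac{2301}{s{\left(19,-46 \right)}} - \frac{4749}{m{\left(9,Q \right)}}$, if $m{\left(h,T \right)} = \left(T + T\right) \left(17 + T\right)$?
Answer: $- \frac{556651764915}{7137654817} \approx -77.988$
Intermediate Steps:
$s{\left(y,B \right)} = y^{2}$
$Q = \frac{5947}{3366}$ ($Q = \left(-25\right) \frac{1}{33} \left(- \frac{1}{17}\right) - - \frac{31}{18} = \left(- \frac{25}{33}\right) \left(- \frac{1}{17}\right) + \frac{31}{18} = \frac{25}{561} + \frac{31}{18} = \frac{5947}{3366} \approx 1.7668$)
$m{\left(h,T \right)} = 2 T \left(17 + T\right)$
$- \frac{2301}{s{\left(19,-46 \right)}} - \frac{4749}{m{\left(9,Q \right)}} = - \frac{2301}{19^{2}} - \frac{4749}{2 \cdot \frac{5947}{3366} \left(17 + \frac{5947}{3366}\right)} = - \frac{2301}{361} - \frac{4749}{2 \cdot \frac{5947}{3366} \cdot \frac{63169}{3366}} = \left(-2301\right) \frac{1}{361} - \frac{4749}{\frac{375666043}{5664978}} = - \frac{2301}{361} - \frac{26902980522}{375666043} = - \frac{556651764915}{7137654817}$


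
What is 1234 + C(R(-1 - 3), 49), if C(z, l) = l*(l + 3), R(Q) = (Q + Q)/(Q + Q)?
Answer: 3782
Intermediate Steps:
R(Q) = 1 (R(Q) = (2*Q)/((2*Q)) = (2*Q)*(1/(2*Q)) = 1)
C(z, l) = l*(3 + l)
1234 + C(R(-1 - 3), 49) = 1234 + 49*(3 + 49) = 1234 + 49*52 = 1234 + 2548 = 3782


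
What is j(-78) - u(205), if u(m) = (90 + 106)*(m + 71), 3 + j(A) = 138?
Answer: -53961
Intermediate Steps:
j(A) = 135 (j(A) = -3 + 138 = 135)
u(m) = 13916 + 196*m (u(m) = 196*(71 + m) = 13916 + 196*m)
j(-78) - u(205) = 135 - (13916 + 196*205) = 135 - (13916 + 40180) = 135 - 1*54096 = 135 - 54096 = -53961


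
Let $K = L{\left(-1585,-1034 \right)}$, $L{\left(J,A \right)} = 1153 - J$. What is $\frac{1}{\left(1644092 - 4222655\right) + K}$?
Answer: $- \frac{1}{2575825} \approx -3.8823 \cdot 10^{-7}$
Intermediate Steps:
$K = 2738$ ($K = 1153 - -1585 = 1153 + 1585 = 2738$)
$\frac{1}{\left(1644092 - 4222655\right) + K} = \frac{1}{\left(1644092 - 4222655\right) + 2738} = \frac{1}{-2578563 + 2738} = \frac{1}{-2575825} = - \frac{1}{2575825}$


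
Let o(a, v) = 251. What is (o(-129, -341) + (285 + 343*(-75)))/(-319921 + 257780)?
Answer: 25189/62141 ≈ 0.40535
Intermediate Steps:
(o(-129, -341) + (285 + 343*(-75)))/(-319921 + 257780) = (251 + (285 + 343*(-75)))/(-319921 + 257780) = (251 + (285 - 25725))/(-62141) = (251 - 25440)*(-1/62141) = -25189*(-1/62141) = 25189/62141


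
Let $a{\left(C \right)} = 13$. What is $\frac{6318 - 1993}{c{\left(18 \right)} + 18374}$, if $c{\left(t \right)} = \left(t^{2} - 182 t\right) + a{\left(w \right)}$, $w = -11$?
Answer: $\frac{865}{3087} \approx 0.28021$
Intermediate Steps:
$c{\left(t \right)} = 13 + t^{2} - 182 t$ ($c{\left(t \right)} = \left(t^{2} - 182 t\right) + 13 = 13 + t^{2} - 182 t$)
$\frac{6318 - 1993}{c{\left(18 \right)} + 18374} = \frac{6318 - 1993}{\left(13 + 18^{2} - 3276\right) + 18374} = \frac{4325}{\left(13 + 324 - 3276\right) + 18374} = \frac{4325}{-2939 + 18374} = \frac{4325}{15435} = 4325 \cdot \frac{1}{15435} = \frac{865}{3087}$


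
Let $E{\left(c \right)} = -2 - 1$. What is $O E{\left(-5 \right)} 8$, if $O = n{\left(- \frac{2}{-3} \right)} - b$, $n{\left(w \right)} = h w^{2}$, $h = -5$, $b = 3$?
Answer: $\frac{376}{3} \approx 125.33$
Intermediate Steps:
$E{\left(c \right)} = -3$ ($E{\left(c \right)} = -2 - 1 = -3$)
$n{\left(w \right)} = - 5 w^{2}$
$O = - \frac{47}{9}$ ($O = - 5 \left(- \frac{2}{-3}\right)^{2} - 3 = - 5 \left(\left(-2\right) \left(- \frac{1}{3}\right)\right)^{2} - 3 = - 5 \left(\frac{2}{3}\right)^{2} - 3 = \left(-5\right) \frac{4}{9} - 3 = - \frac{20}{9} - 3 = - \frac{47}{9} \approx -5.2222$)
$O E{\left(-5 \right)} 8 = \left(- \frac{47}{9}\right) \left(-3\right) 8 = \frac{47}{3} \cdot 8 = \frac{376}{3}$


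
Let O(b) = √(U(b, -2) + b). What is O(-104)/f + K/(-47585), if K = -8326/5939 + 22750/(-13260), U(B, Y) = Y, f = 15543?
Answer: 1888577/28825946130 + I*√106/15543 ≈ 6.5517e-5 + 0.0006624*I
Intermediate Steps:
K = -1888577/605778 (K = -8326*1/5939 + 22750*(-1/13260) = -8326/5939 - 175/102 = -1888577/605778 ≈ -3.1176)
O(b) = √(-2 + b)
O(-104)/f + K/(-47585) = √(-2 - 104)/15543 - 1888577/605778/(-47585) = √(-106)*(1/15543) - 1888577/605778*(-1/47585) = (I*√106)*(1/15543) + 1888577/28825946130 = I*√106/15543 + 1888577/28825946130 = 1888577/28825946130 + I*√106/15543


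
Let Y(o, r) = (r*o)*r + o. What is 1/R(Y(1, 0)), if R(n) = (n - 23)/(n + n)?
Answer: -1/11 ≈ -0.090909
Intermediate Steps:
Y(o, r) = o + o*r² (Y(o, r) = (o*r)*r + o = o*r² + o = o + o*r²)
R(n) = (-23 + n)/(2*n) (R(n) = (-23 + n)/((2*n)) = (-23 + n)*(1/(2*n)) = (-23 + n)/(2*n))
1/R(Y(1, 0)) = 1/((-23 + 1*(1 + 0²))/(2*((1*(1 + 0²))))) = 1/((-23 + 1*(1 + 0))/(2*((1*(1 + 0))))) = 1/((-23 + 1*1)/(2*((1*1)))) = 1/((½)*(-23 + 1)/1) = 1/((½)*1*(-22)) = 1/(-11) = -1/11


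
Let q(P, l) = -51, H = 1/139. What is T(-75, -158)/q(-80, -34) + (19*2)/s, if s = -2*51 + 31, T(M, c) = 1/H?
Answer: -11807/3621 ≈ -3.2607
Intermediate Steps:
H = 1/139 ≈ 0.0071942
T(M, c) = 139 (T(M, c) = 1/(1/139) = 139)
s = -71 (s = -102 + 31 = -71)
T(-75, -158)/q(-80, -34) + (19*2)/s = 139/(-51) + (19*2)/(-71) = 139*(-1/51) + 38*(-1/71) = -139/51 - 38/71 = -11807/3621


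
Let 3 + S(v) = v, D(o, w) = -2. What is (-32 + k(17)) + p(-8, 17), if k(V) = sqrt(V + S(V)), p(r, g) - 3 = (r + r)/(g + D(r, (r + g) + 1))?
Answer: -451/15 + sqrt(31) ≈ -24.499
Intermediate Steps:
p(r, g) = 3 + 2*r/(-2 + g) (p(r, g) = 3 + (r + r)/(g - 2) = 3 + (2*r)/(-2 + g) = 3 + 2*r/(-2 + g))
S(v) = -3 + v
k(V) = sqrt(-3 + 2*V) (k(V) = sqrt(V + (-3 + V)) = sqrt(-3 + 2*V))
(-32 + k(17)) + p(-8, 17) = (-32 + sqrt(-3 + 2*17)) + (-6 + 2*(-8) + 3*17)/(-2 + 17) = (-32 + sqrt(-3 + 34)) + (-6 - 16 + 51)/15 = (-32 + sqrt(31)) + (1/15)*29 = (-32 + sqrt(31)) + 29/15 = -451/15 + sqrt(31)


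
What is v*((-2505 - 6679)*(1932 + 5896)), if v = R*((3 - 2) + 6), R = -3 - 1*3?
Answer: 3019478784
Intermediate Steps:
R = -6 (R = -3 - 3 = -6)
v = -42 (v = -6*((3 - 2) + 6) = -6*(1 + 6) = -6*7 = -42)
v*((-2505 - 6679)*(1932 + 5896)) = -42*(-2505 - 6679)*(1932 + 5896) = -(-385728)*7828 = -42*(-71892352) = 3019478784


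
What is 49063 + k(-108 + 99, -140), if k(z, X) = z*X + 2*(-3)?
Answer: 50317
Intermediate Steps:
k(z, X) = -6 + X*z (k(z, X) = X*z - 6 = -6 + X*z)
49063 + k(-108 + 99, -140) = 49063 + (-6 - 140*(-108 + 99)) = 49063 + (-6 - 140*(-9)) = 49063 + (-6 + 1260) = 49063 + 1254 = 50317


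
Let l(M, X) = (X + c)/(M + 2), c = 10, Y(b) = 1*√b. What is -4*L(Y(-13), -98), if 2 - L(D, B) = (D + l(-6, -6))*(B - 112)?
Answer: 832 - 840*I*√13 ≈ 832.0 - 3028.7*I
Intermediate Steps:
Y(b) = √b
l(M, X) = (10 + X)/(2 + M) (l(M, X) = (X + 10)/(M + 2) = (10 + X)/(2 + M))
L(D, B) = 2 - (-1 + D)*(-112 + B) (L(D, B) = 2 - (D + (10 - 6)/(2 - 6))*(B - 112) = 2 - (D + 4/(-4))*(-112 + B) = 2 - (D - ¼*4)*(-112 + B) = 2 - (D - 1)*(-112 + B) = 2 - (-1 + D)*(-112 + B))
-4*L(Y(-13), -98) = -4*(-110 - 98 + 112*√(-13) - 1*(-98)*√(-13)) = -4*(-110 - 98 + 112*(I*√13) - 1*(-98)*I*√13) = -4*(-110 - 98 + 112*I*√13 + 98*I*√13) = -4*(-208 + 210*I*√13) = 832 - 840*I*√13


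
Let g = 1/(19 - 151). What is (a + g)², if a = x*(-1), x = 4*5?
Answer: 6974881/17424 ≈ 400.30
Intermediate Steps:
x = 20
a = -20 (a = 20*(-1) = -20)
g = -1/132 (g = 1/(-132) = -1/132 ≈ -0.0075758)
(a + g)² = (-20 - 1/132)² = (-2641/132)² = 6974881/17424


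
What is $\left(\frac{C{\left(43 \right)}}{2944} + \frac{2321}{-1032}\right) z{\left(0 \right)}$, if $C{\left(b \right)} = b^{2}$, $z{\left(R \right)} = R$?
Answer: $0$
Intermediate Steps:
$\left(\frac{C{\left(43 \right)}}{2944} + \frac{2321}{-1032}\right) z{\left(0 \right)} = \left(\frac{43^{2}}{2944} + \frac{2321}{-1032}\right) 0 = \left(1849 \cdot \frac{1}{2944} + 2321 \left(- \frac{1}{1032}\right)\right) 0 = \left(\frac{1849}{2944} - \frac{2321}{1032}\right) 0 = \left(- \frac{615607}{379776}\right) 0 = 0$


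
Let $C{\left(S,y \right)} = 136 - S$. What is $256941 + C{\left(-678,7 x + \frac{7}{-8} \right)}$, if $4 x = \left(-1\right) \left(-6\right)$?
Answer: $257755$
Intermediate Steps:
$x = \frac{3}{2}$ ($x = \frac{\left(-1\right) \left(-6\right)}{4} = \frac{1}{4} \cdot 6 = \frac{3}{2} \approx 1.5$)
$256941 + C{\left(-678,7 x + \frac{7}{-8} \right)} = 256941 + \left(136 - -678\right) = 256941 + \left(136 + 678\right) = 256941 + 814 = 257755$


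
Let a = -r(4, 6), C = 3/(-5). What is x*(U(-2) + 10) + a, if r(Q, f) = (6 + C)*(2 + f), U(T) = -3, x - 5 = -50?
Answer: -1791/5 ≈ -358.20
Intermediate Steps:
C = -3/5 (C = 3*(-1/5) = -3/5 ≈ -0.60000)
x = -45 (x = 5 - 50 = -45)
r(Q, f) = 54/5 + 27*f/5 (r(Q, f) = (6 - 3/5)*(2 + f) = 27*(2 + f)/5 = 54/5 + 27*f/5)
a = -216/5 (a = -(54/5 + (27/5)*6) = -(54/5 + 162/5) = -1*216/5 = -216/5 ≈ -43.200)
x*(U(-2) + 10) + a = -45*(-3 + 10) - 216/5 = -45*7 - 216/5 = -315 - 216/5 = -1791/5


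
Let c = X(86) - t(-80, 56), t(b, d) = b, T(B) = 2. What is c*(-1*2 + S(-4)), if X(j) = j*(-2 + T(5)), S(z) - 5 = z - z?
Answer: 240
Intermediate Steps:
S(z) = 5 (S(z) = 5 + (z - z) = 5 + 0 = 5)
X(j) = 0 (X(j) = j*(-2 + 2) = j*0 = 0)
c = 80 (c = 0 - 1*(-80) = 0 + 80 = 80)
c*(-1*2 + S(-4)) = 80*(-1*2 + 5) = 80*(-2 + 5) = 80*3 = 240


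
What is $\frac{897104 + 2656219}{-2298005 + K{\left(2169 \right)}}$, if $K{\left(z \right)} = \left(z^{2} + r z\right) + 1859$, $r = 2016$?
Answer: $\frac{62339}{118967} \approx 0.524$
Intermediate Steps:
$K{\left(z \right)} = 1859 + z^{2} + 2016 z$ ($K{\left(z \right)} = \left(z^{2} + 2016 z\right) + 1859 = 1859 + z^{2} + 2016 z$)
$\frac{897104 + 2656219}{-2298005 + K{\left(2169 \right)}} = \frac{897104 + 2656219}{-2298005 + \left(1859 + 2169^{2} + 2016 \cdot 2169\right)} = \frac{3553323}{-2298005 + \left(1859 + 4704561 + 4372704\right)} = \frac{3553323}{-2298005 + 9079124} = \frac{3553323}{6781119} = 3553323 \cdot \frac{1}{6781119} = \frac{62339}{118967}$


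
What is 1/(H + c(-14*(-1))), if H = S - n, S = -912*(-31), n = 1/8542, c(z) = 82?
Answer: 8542/242199867 ≈ 3.5268e-5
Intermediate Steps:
n = 1/8542 ≈ 0.00011707
S = 28272
H = 241499423/8542 (H = 28272 - 1*1/8542 = 28272 - 1/8542 = 241499423/8542 ≈ 28272.)
1/(H + c(-14*(-1))) = 1/(241499423/8542 + 82) = 1/(242199867/8542) = 8542/242199867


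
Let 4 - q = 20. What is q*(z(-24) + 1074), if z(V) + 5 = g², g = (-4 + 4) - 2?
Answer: -17168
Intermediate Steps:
g = -2 (g = 0 - 2 = -2)
q = -16 (q = 4 - 1*20 = 4 - 20 = -16)
z(V) = -1 (z(V) = -5 + (-2)² = -5 + 4 = -1)
q*(z(-24) + 1074) = -16*(-1 + 1074) = -16*1073 = -17168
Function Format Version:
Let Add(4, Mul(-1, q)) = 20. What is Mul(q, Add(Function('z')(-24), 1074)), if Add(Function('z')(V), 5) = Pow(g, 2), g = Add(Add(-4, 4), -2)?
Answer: -17168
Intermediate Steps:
g = -2 (g = Add(0, -2) = -2)
q = -16 (q = Add(4, Mul(-1, 20)) = Add(4, -20) = -16)
Function('z')(V) = -1 (Function('z')(V) = Add(-5, Pow(-2, 2)) = Add(-5, 4) = -1)
Mul(q, Add(Function('z')(-24), 1074)) = Mul(-16, Add(-1, 1074)) = Mul(-16, 1073) = -17168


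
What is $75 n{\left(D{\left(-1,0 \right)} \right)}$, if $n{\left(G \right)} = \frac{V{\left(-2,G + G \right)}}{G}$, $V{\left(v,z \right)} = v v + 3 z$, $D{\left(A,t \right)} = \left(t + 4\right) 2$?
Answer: $\frac{975}{2} \approx 487.5$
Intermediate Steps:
$D{\left(A,t \right)} = 8 + 2 t$ ($D{\left(A,t \right)} = \left(4 + t\right) 2 = 8 + 2 t$)
$V{\left(v,z \right)} = v^{2} + 3 z$
$n{\left(G \right)} = \frac{4 + 6 G}{G}$ ($n{\left(G \right)} = \frac{\left(-2\right)^{2} + 3 \left(G + G\right)}{G} = \frac{4 + 3 \cdot 2 G}{G} = \frac{4 + 6 G}{G}$)
$75 n{\left(D{\left(-1,0 \right)} \right)} = 75 \left(6 + \frac{4}{8 + 2 \cdot 0}\right) = 75 \left(6 + \frac{4}{8 + 0}\right) = 75 \left(6 + \frac{4}{8}\right) = 75 \left(6 + 4 \cdot \frac{1}{8}\right) = 75 \left(6 + \frac{1}{2}\right) = 75 \cdot \frac{13}{2} = \frac{975}{2}$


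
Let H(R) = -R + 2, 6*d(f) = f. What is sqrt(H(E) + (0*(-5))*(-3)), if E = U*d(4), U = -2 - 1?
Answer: 2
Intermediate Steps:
U = -3
d(f) = f/6
E = -2 (E = -4/2 = -3*2/3 = -2)
H(R) = 2 - R
sqrt(H(E) + (0*(-5))*(-3)) = sqrt((2 - 1*(-2)) + (0*(-5))*(-3)) = sqrt((2 + 2) + 0*(-3)) = sqrt(4 + 0) = sqrt(4) = 2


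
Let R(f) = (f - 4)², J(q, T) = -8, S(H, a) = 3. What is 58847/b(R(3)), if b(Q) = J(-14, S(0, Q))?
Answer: -58847/8 ≈ -7355.9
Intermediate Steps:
R(f) = (-4 + f)²
b(Q) = -8
58847/b(R(3)) = 58847/(-8) = 58847*(-⅛) = -58847/8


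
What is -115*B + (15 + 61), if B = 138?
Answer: -15794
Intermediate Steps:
-115*B + (15 + 61) = -115*138 + (15 + 61) = -15870 + 76 = -15794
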